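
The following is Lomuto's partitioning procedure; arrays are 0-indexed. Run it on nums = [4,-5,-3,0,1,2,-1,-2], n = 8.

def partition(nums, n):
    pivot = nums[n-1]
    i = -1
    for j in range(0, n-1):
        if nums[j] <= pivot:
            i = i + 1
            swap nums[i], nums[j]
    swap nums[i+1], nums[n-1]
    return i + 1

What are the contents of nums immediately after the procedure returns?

pivot = nums[7] = -2; i = -1
j=0: nums[0]=4 > -2 → no swap
j=1: nums[1]=-5 ≤ -2 → i=0, swap nums[0],nums[1] → [-5,4,-3,0,1,2,-1,-2]
j=2: nums[2]=-3 ≤ -2 → i=1, swap nums[1],nums[2] → [-5,-3,4,0,1,2,-1,-2]
j=3: nums[3]=0 > -2 → no swap
j=4: nums[4]=1 > -2 → no swap
j=5: nums[5]=2 > -2 → no swap
j=6: nums[6]=-1 > -2 → no swap
final swap nums[2],nums[7] → [-5,-3,-2,0,1,2,-1,4]; return 2

[-5,-3,-2,0,1,2,-1,4]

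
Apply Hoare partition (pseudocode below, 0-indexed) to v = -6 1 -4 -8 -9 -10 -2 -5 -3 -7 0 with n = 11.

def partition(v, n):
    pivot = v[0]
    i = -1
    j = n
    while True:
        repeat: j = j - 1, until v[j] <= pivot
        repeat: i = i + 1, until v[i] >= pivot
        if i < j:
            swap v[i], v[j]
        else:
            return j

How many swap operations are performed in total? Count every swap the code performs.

pivot = v[0] = -6; i = -1, j = 11
j→9 (v[9]=-7≤-6), i→0 (v[0]=-6≥-6); i<j, swap → -7 1 -4 -8 -9 -10 -2 -5 -3 -6 0
j→5 (v[5]=-10≤-6), i→1 (v[1]=1≥-6); i<j, swap → -7 -10 -4 -8 -9 1 -2 -5 -3 -6 0
j→4 (v[4]=-9≤-6), i→2 (v[2]=-4≥-6); i<j, swap → -7 -10 -9 -8 -4 1 -2 -5 -3 -6 0
j→3, i→4; i≥j, return j=3. v = -7 -10 -9 -8 -4 1 -2 -5 -3 -6 0

3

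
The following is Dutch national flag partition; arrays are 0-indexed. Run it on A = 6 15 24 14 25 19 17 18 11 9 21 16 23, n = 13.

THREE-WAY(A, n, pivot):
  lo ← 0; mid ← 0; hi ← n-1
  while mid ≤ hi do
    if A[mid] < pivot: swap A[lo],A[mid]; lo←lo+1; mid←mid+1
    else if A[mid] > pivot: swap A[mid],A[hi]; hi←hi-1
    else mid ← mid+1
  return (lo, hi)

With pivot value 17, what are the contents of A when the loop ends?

lo=0 mid=0 hi=12
6<17: swap(0,0), lo=1 mid=1 ⇒ 6 15 24 14 25 19 17 18 11 9 21 16 23
15<17: swap(1,1), lo=2 mid=2 ⇒ 6 15 24 14 25 19 17 18 11 9 21 16 23
24>17: swap(2,12), hi=11 ⇒ 6 15 23 14 25 19 17 18 11 9 21 16 24
23>17: swap(2,11), hi=10 ⇒ 6 15 16 14 25 19 17 18 11 9 21 23 24
16<17: swap(2,2), lo=3 mid=3 ⇒ 6 15 16 14 25 19 17 18 11 9 21 23 24
14<17: swap(3,3), lo=4 mid=4 ⇒ 6 15 16 14 25 19 17 18 11 9 21 23 24
25>17: swap(4,10), hi=9 ⇒ 6 15 16 14 21 19 17 18 11 9 25 23 24
21>17: swap(4,9), hi=8 ⇒ 6 15 16 14 9 19 17 18 11 21 25 23 24
9<17: swap(4,4), lo=5 mid=5 ⇒ 6 15 16 14 9 19 17 18 11 21 25 23 24
19>17: swap(5,8), hi=7 ⇒ 6 15 16 14 9 11 17 18 19 21 25 23 24
11<17: swap(5,5), lo=6 mid=6 ⇒ 6 15 16 14 9 11 17 18 19 21 25 23 24
17=17: mid=7
18>17: swap(7,7), hi=6 ⇒ 6 15 16 14 9 11 17 18 19 21 25 23 24
done. lo=6 hi=6; A=6 15 16 14 9 11 17 18 19 21 25 23 24

6 15 16 14 9 11 17 18 19 21 25 23 24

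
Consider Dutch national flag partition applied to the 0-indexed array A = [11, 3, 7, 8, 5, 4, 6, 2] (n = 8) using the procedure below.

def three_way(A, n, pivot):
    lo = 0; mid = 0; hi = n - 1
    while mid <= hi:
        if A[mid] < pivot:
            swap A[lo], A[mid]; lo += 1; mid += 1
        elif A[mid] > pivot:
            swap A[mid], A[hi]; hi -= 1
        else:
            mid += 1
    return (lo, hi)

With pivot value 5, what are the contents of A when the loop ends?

pivot = 5; lo=0, mid=0, hi=7
A[mid]=11>5: swap A[0],A[7]; hi=6 → [2, 3, 7, 8, 5, 4, 6, 11]
A[mid]=2<5: swap A[0],A[0]; lo=1,mid=1 → [2, 3, 7, 8, 5, 4, 6, 11]
A[mid]=3<5: swap A[1],A[1]; lo=2,mid=2 → [2, 3, 7, 8, 5, 4, 6, 11]
A[mid]=7>5: swap A[2],A[6]; hi=5 → [2, 3, 6, 8, 5, 4, 7, 11]
A[mid]=6>5: swap A[2],A[5]; hi=4 → [2, 3, 4, 8, 5, 6, 7, 11]
A[mid]=4<5: swap A[2],A[2]; lo=3,mid=3 → [2, 3, 4, 8, 5, 6, 7, 11]
A[mid]=8>5: swap A[3],A[4]; hi=3 → [2, 3, 4, 5, 8, 6, 7, 11]
A[mid]=5=5: mid=4
end: lo=3, hi=3; A = [2, 3, 4, 5, 8, 6, 7, 11]

[2, 3, 4, 5, 8, 6, 7, 11]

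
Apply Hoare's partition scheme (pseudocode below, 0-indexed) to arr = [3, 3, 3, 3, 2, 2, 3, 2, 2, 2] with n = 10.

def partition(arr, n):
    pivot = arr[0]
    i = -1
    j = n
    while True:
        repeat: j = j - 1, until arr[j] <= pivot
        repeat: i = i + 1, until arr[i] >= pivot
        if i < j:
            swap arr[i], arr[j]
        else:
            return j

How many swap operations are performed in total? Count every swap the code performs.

pivot = arr[0] = 3; i = -1, j = 10
j→9 (arr[9]=2≤3), i→0 (arr[0]=3≥3); i<j, swap → [2, 3, 3, 3, 2, 2, 3, 2, 2, 3]
j→8 (arr[8]=2≤3), i→1 (arr[1]=3≥3); i<j, swap → [2, 2, 3, 3, 2, 2, 3, 2, 3, 3]
j→7 (arr[7]=2≤3), i→2 (arr[2]=3≥3); i<j, swap → [2, 2, 2, 3, 2, 2, 3, 3, 3, 3]
j→6 (arr[6]=3≤3), i→3 (arr[3]=3≥3); i<j, swap → [2, 2, 2, 3, 2, 2, 3, 3, 3, 3]
j→5, i→6; i≥j, return j=5. arr = [2, 2, 2, 3, 2, 2, 3, 3, 3, 3]

4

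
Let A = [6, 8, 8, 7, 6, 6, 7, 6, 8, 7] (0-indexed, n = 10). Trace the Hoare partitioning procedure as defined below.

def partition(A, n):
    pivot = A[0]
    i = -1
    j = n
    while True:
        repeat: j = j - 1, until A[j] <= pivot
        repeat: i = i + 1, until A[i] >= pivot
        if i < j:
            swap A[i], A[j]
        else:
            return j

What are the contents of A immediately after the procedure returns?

pivot = A[0] = 6; i = -1, j = 10
j→7 (A[7]=6≤6), i→0 (A[0]=6≥6); i<j, swap → [6, 8, 8, 7, 6, 6, 7, 6, 8, 7]
j→5 (A[5]=6≤6), i→1 (A[1]=8≥6); i<j, swap → [6, 6, 8, 7, 6, 8, 7, 6, 8, 7]
j→4 (A[4]=6≤6), i→2 (A[2]=8≥6); i<j, swap → [6, 6, 6, 7, 8, 8, 7, 6, 8, 7]
j→2, i→3; i≥j, return j=2. A = [6, 6, 6, 7, 8, 8, 7, 6, 8, 7]

[6, 6, 6, 7, 8, 8, 7, 6, 8, 7]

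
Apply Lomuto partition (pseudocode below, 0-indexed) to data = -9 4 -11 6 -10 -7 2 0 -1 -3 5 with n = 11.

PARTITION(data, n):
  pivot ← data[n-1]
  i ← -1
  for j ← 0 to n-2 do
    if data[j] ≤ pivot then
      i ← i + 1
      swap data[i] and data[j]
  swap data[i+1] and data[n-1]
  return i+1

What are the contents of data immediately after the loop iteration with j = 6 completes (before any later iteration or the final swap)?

-9 4 -11 -10 -7 2 6 0 -1 -3 5

pivot = data[10] = 5; i = -1
j=0: data[0]=-9 ≤ 5 → i=0, swap data[0],data[0] (no change) → -9 4 -11 6 -10 -7 2 0 -1 -3 5
j=1: data[1]=4 ≤ 5 → i=1, swap data[1],data[1] (no change) → -9 4 -11 6 -10 -7 2 0 -1 -3 5
j=2: data[2]=-11 ≤ 5 → i=2, swap data[2],data[2] (no change) → -9 4 -11 6 -10 -7 2 0 -1 -3 5
j=3: data[3]=6 > 5 → no swap
j=4: data[4]=-10 ≤ 5 → i=3, swap data[3],data[4] → -9 4 -11 -10 6 -7 2 0 -1 -3 5
j=5: data[5]=-7 ≤ 5 → i=4, swap data[4],data[5] → -9 4 -11 -10 -7 6 2 0 -1 -3 5
j=6: data[6]=2 ≤ 5 → i=5, swap data[5],data[6] → -9 4 -11 -10 -7 2 6 0 -1 -3 5
(after j=6) data = -9 4 -11 -10 -7 2 6 0 -1 -3 5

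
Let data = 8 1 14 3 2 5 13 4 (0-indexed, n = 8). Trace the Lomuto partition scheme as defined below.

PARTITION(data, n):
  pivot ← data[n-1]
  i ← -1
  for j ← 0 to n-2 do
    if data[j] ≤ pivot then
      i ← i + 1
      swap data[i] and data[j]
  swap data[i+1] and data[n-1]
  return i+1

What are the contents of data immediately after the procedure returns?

1 3 2 4 14 5 13 8

pivot=4, i=-1
j=0: 8>4, skip
j=1: 1≤4, i=0, swap(0,1) ⇒ 1 8 14 3 2 5 13 4
j=2: 14>4, skip
j=3: 3≤4, i=1, swap(1,3) ⇒ 1 3 14 8 2 5 13 4
j=4: 2≤4, i=2, swap(2,4) ⇒ 1 3 2 8 14 5 13 4
j=5: 5>4, skip
j=6: 13>4, skip
swap(3,7) ⇒ 1 3 2 4 14 5 13 8; return 3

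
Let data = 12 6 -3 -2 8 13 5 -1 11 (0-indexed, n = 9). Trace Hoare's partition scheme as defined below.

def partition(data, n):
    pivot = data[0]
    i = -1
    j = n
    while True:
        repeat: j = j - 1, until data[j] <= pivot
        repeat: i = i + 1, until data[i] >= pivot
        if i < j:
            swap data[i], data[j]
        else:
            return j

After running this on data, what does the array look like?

11 6 -3 -2 8 -1 5 13 12

pivot = data[0] = 12; i = -1, j = 9
j→8 (data[8]=11≤12), i→0 (data[0]=12≥12); i<j, swap → 11 6 -3 -2 8 13 5 -1 12
j→7 (data[7]=-1≤12), i→5 (data[5]=13≥12); i<j, swap → 11 6 -3 -2 8 -1 5 13 12
j→6, i→7; i≥j, return j=6. data = 11 6 -3 -2 8 -1 5 13 12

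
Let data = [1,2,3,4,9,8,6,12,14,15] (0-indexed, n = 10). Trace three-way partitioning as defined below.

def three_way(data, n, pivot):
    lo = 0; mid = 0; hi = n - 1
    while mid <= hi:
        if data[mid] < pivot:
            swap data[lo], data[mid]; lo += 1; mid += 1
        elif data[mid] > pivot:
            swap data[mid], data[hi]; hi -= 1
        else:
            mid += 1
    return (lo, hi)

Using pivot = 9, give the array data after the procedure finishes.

pivot = 9; lo=0, mid=0, hi=9
data[mid]=1<9: swap data[0],data[0]; lo=1,mid=1 → [1,2,3,4,9,8,6,12,14,15]
data[mid]=2<9: swap data[1],data[1]; lo=2,mid=2 → [1,2,3,4,9,8,6,12,14,15]
data[mid]=3<9: swap data[2],data[2]; lo=3,mid=3 → [1,2,3,4,9,8,6,12,14,15]
data[mid]=4<9: swap data[3],data[3]; lo=4,mid=4 → [1,2,3,4,9,8,6,12,14,15]
data[mid]=9=9: mid=5
data[mid]=8<9: swap data[4],data[5]; lo=5,mid=6 → [1,2,3,4,8,9,6,12,14,15]
data[mid]=6<9: swap data[5],data[6]; lo=6,mid=7 → [1,2,3,4,8,6,9,12,14,15]
data[mid]=12>9: swap data[7],data[9]; hi=8 → [1,2,3,4,8,6,9,15,14,12]
data[mid]=15>9: swap data[7],data[8]; hi=7 → [1,2,3,4,8,6,9,14,15,12]
data[mid]=14>9: swap data[7],data[7]; hi=6 → [1,2,3,4,8,6,9,14,15,12]
end: lo=6, hi=6; data = [1,2,3,4,8,6,9,14,15,12]

[1,2,3,4,8,6,9,14,15,12]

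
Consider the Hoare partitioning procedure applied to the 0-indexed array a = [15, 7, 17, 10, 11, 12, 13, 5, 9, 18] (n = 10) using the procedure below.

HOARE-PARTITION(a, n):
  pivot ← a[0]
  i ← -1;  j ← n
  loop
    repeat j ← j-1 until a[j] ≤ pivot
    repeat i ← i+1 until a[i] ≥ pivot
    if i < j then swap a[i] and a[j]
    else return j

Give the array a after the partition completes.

pivot = a[0] = 15; i = -1, j = 10
j→8 (a[8]=9≤15), i→0 (a[0]=15≥15); i<j, swap → [9, 7, 17, 10, 11, 12, 13, 5, 15, 18]
j→7 (a[7]=5≤15), i→2 (a[2]=17≥15); i<j, swap → [9, 7, 5, 10, 11, 12, 13, 17, 15, 18]
j→6, i→7; i≥j, return j=6. a = [9, 7, 5, 10, 11, 12, 13, 17, 15, 18]

[9, 7, 5, 10, 11, 12, 13, 17, 15, 18]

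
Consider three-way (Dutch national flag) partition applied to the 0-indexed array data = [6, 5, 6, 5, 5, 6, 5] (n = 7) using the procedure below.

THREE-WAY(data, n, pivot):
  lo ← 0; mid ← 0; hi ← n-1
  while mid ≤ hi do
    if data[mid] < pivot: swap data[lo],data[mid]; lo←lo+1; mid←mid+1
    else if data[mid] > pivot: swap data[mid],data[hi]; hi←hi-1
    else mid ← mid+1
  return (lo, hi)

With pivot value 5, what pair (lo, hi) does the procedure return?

pivot = 5; lo=0, mid=0, hi=6
data[mid]=6>5: swap data[0],data[6]; hi=5 → [5, 5, 6, 5, 5, 6, 6]
data[mid]=5=5: mid=1
data[mid]=5=5: mid=2
data[mid]=6>5: swap data[2],data[5]; hi=4 → [5, 5, 6, 5, 5, 6, 6]
data[mid]=6>5: swap data[2],data[4]; hi=3 → [5, 5, 5, 5, 6, 6, 6]
data[mid]=5=5: mid=3
data[mid]=5=5: mid=4
end: lo=0, hi=3; data = [5, 5, 5, 5, 6, 6, 6]

(0, 3)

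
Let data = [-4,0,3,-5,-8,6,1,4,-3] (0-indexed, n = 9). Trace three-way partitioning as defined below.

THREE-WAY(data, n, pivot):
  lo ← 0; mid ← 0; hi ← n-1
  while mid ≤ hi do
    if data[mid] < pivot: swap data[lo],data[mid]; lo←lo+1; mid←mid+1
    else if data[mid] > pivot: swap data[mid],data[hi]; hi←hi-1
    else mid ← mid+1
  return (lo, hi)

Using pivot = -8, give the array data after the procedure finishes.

lo=0 mid=0 hi=8
-4>-8: swap(0,8), hi=7 ⇒ [-3,0,3,-5,-8,6,1,4,-4]
-3>-8: swap(0,7), hi=6 ⇒ [4,0,3,-5,-8,6,1,-3,-4]
4>-8: swap(0,6), hi=5 ⇒ [1,0,3,-5,-8,6,4,-3,-4]
1>-8: swap(0,5), hi=4 ⇒ [6,0,3,-5,-8,1,4,-3,-4]
6>-8: swap(0,4), hi=3 ⇒ [-8,0,3,-5,6,1,4,-3,-4]
-8=-8: mid=1
0>-8: swap(1,3), hi=2 ⇒ [-8,-5,3,0,6,1,4,-3,-4]
-5>-8: swap(1,2), hi=1 ⇒ [-8,3,-5,0,6,1,4,-3,-4]
3>-8: swap(1,1), hi=0 ⇒ [-8,3,-5,0,6,1,4,-3,-4]
done. lo=0 hi=0; data=[-8,3,-5,0,6,1,4,-3,-4]

[-8,3,-5,0,6,1,4,-3,-4]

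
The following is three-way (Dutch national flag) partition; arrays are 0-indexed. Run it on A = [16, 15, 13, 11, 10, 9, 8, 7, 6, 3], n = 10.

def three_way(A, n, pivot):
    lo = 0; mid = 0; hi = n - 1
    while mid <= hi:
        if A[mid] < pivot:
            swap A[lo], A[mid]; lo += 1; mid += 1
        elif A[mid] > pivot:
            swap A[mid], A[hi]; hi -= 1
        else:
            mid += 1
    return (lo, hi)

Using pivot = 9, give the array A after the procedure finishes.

[3, 6, 7, 8, 9, 10, 11, 13, 15, 16]

lo=0 mid=0 hi=9
16>9: swap(0,9), hi=8 ⇒ [3, 15, 13, 11, 10, 9, 8, 7, 6, 16]
3<9: swap(0,0), lo=1 mid=1 ⇒ [3, 15, 13, 11, 10, 9, 8, 7, 6, 16]
15>9: swap(1,8), hi=7 ⇒ [3, 6, 13, 11, 10, 9, 8, 7, 15, 16]
6<9: swap(1,1), lo=2 mid=2 ⇒ [3, 6, 13, 11, 10, 9, 8, 7, 15, 16]
13>9: swap(2,7), hi=6 ⇒ [3, 6, 7, 11, 10, 9, 8, 13, 15, 16]
7<9: swap(2,2), lo=3 mid=3 ⇒ [3, 6, 7, 11, 10, 9, 8, 13, 15, 16]
11>9: swap(3,6), hi=5 ⇒ [3, 6, 7, 8, 10, 9, 11, 13, 15, 16]
8<9: swap(3,3), lo=4 mid=4 ⇒ [3, 6, 7, 8, 10, 9, 11, 13, 15, 16]
10>9: swap(4,5), hi=4 ⇒ [3, 6, 7, 8, 9, 10, 11, 13, 15, 16]
9=9: mid=5
done. lo=4 hi=4; A=[3, 6, 7, 8, 9, 10, 11, 13, 15, 16]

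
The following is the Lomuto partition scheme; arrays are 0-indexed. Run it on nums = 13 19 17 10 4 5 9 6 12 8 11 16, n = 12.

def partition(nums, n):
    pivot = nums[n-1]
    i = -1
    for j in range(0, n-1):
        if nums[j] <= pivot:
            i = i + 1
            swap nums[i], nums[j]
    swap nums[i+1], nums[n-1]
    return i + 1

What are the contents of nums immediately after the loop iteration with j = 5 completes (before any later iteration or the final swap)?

13 10 4 5 17 19 9 6 12 8 11 16

pivot = nums[11] = 16; i = -1
j=0: nums[0]=13 ≤ 16 → i=0, swap nums[0],nums[0] (no change) → 13 19 17 10 4 5 9 6 12 8 11 16
j=1: nums[1]=19 > 16 → no swap
j=2: nums[2]=17 > 16 → no swap
j=3: nums[3]=10 ≤ 16 → i=1, swap nums[1],nums[3] → 13 10 17 19 4 5 9 6 12 8 11 16
j=4: nums[4]=4 ≤ 16 → i=2, swap nums[2],nums[4] → 13 10 4 19 17 5 9 6 12 8 11 16
j=5: nums[5]=5 ≤ 16 → i=3, swap nums[3],nums[5] → 13 10 4 5 17 19 9 6 12 8 11 16
(after j=5) nums = 13 10 4 5 17 19 9 6 12 8 11 16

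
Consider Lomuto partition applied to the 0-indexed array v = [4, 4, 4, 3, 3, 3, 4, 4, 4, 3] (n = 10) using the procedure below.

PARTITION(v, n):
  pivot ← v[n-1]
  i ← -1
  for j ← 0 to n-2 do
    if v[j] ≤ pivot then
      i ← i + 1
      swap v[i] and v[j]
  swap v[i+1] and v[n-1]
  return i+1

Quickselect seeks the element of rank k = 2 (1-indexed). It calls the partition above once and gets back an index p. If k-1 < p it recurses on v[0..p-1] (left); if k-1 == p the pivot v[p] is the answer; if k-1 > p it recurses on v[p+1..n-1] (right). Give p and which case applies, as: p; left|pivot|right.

3; left

pivot = v[9] = 3; i = -1
j=0: v[0]=4 > 3 → no swap
j=1: v[1]=4 > 3 → no swap
j=2: v[2]=4 > 3 → no swap
j=3: v[3]=3 ≤ 3 → i=0, swap v[0],v[3] → [3, 4, 4, 4, 3, 3, 4, 4, 4, 3]
j=4: v[4]=3 ≤ 3 → i=1, swap v[1],v[4] → [3, 3, 4, 4, 4, 3, 4, 4, 4, 3]
j=5: v[5]=3 ≤ 3 → i=2, swap v[2],v[5] → [3, 3, 3, 4, 4, 4, 4, 4, 4, 3]
j=6: v[6]=4 > 3 → no swap
j=7: v[7]=4 > 3 → no swap
j=8: v[8]=4 > 3 → no swap
final swap v[3],v[9] → [3, 3, 3, 3, 4, 4, 4, 4, 4, 4]; return 3
p = 3; k-1 = 1 < 3 ⇒ left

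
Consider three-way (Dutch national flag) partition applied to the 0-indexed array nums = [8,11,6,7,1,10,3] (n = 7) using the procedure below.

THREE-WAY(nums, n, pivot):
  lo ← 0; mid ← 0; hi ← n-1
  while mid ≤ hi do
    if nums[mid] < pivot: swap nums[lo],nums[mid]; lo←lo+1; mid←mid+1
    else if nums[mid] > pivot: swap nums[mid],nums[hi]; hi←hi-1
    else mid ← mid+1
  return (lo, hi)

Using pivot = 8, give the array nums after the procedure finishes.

lo=0 mid=0 hi=6
8=8: mid=1
11>8: swap(1,6), hi=5 ⇒ [8,3,6,7,1,10,11]
3<8: swap(0,1), lo=1 mid=2 ⇒ [3,8,6,7,1,10,11]
6<8: swap(1,2), lo=2 mid=3 ⇒ [3,6,8,7,1,10,11]
7<8: swap(2,3), lo=3 mid=4 ⇒ [3,6,7,8,1,10,11]
1<8: swap(3,4), lo=4 mid=5 ⇒ [3,6,7,1,8,10,11]
10>8: swap(5,5), hi=4 ⇒ [3,6,7,1,8,10,11]
done. lo=4 hi=4; nums=[3,6,7,1,8,10,11]

[3,6,7,1,8,10,11]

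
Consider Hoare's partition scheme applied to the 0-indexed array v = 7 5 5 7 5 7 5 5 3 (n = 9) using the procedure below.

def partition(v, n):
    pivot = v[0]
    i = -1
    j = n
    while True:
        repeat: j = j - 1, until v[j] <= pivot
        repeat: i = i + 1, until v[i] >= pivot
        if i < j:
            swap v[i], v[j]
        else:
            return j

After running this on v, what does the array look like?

pivot = v[0] = 7; i = -1, j = 9
j→8 (v[8]=3≤7), i→0 (v[0]=7≥7); i<j, swap → 3 5 5 7 5 7 5 5 7
j→7 (v[7]=5≤7), i→3 (v[3]=7≥7); i<j, swap → 3 5 5 5 5 7 5 7 7
j→6 (v[6]=5≤7), i→5 (v[5]=7≥7); i<j, swap → 3 5 5 5 5 5 7 7 7
j→5, i→6; i≥j, return j=5. v = 3 5 5 5 5 5 7 7 7

3 5 5 5 5 5 7 7 7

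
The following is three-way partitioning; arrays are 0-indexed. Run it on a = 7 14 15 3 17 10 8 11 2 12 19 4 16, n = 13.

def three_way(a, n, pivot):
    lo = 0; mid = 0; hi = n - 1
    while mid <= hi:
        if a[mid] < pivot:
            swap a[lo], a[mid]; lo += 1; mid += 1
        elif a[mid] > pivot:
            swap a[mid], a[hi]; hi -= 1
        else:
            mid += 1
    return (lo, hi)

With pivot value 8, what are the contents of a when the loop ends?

pivot = 8; lo=0, mid=0, hi=12
a[mid]=7<8: swap a[0],a[0]; lo=1,mid=1 → 7 14 15 3 17 10 8 11 2 12 19 4 16
a[mid]=14>8: swap a[1],a[12]; hi=11 → 7 16 15 3 17 10 8 11 2 12 19 4 14
a[mid]=16>8: swap a[1],a[11]; hi=10 → 7 4 15 3 17 10 8 11 2 12 19 16 14
a[mid]=4<8: swap a[1],a[1]; lo=2,mid=2 → 7 4 15 3 17 10 8 11 2 12 19 16 14
a[mid]=15>8: swap a[2],a[10]; hi=9 → 7 4 19 3 17 10 8 11 2 12 15 16 14
a[mid]=19>8: swap a[2],a[9]; hi=8 → 7 4 12 3 17 10 8 11 2 19 15 16 14
a[mid]=12>8: swap a[2],a[8]; hi=7 → 7 4 2 3 17 10 8 11 12 19 15 16 14
a[mid]=2<8: swap a[2],a[2]; lo=3,mid=3 → 7 4 2 3 17 10 8 11 12 19 15 16 14
a[mid]=3<8: swap a[3],a[3]; lo=4,mid=4 → 7 4 2 3 17 10 8 11 12 19 15 16 14
a[mid]=17>8: swap a[4],a[7]; hi=6 → 7 4 2 3 11 10 8 17 12 19 15 16 14
a[mid]=11>8: swap a[4],a[6]; hi=5 → 7 4 2 3 8 10 11 17 12 19 15 16 14
a[mid]=8=8: mid=5
a[mid]=10>8: swap a[5],a[5]; hi=4 → 7 4 2 3 8 10 11 17 12 19 15 16 14
end: lo=4, hi=4; a = 7 4 2 3 8 10 11 17 12 19 15 16 14

7 4 2 3 8 10 11 17 12 19 15 16 14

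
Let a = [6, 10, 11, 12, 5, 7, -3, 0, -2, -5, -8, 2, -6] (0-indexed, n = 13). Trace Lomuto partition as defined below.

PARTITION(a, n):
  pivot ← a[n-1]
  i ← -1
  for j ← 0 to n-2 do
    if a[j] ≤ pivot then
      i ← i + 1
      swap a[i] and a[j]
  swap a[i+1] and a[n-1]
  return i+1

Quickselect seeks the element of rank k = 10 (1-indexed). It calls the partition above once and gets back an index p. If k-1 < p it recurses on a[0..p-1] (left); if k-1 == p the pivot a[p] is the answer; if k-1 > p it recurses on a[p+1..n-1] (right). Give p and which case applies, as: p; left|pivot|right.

pivot = a[12] = -6; i = -1
j=0: a[0]=6 > -6 → no swap
j=1: a[1]=10 > -6 → no swap
j=2: a[2]=11 > -6 → no swap
j=3: a[3]=12 > -6 → no swap
j=4: a[4]=5 > -6 → no swap
j=5: a[5]=7 > -6 → no swap
j=6: a[6]=-3 > -6 → no swap
j=7: a[7]=0 > -6 → no swap
j=8: a[8]=-2 > -6 → no swap
j=9: a[9]=-5 > -6 → no swap
j=10: a[10]=-8 ≤ -6 → i=0, swap a[0],a[10] → [-8, 10, 11, 12, 5, 7, -3, 0, -2, -5, 6, 2, -6]
j=11: a[11]=2 > -6 → no swap
final swap a[1],a[12] → [-8, -6, 11, 12, 5, 7, -3, 0, -2, -5, 6, 2, 10]; return 1
p = 1; k-1 = 9 > 1 ⇒ right

1; right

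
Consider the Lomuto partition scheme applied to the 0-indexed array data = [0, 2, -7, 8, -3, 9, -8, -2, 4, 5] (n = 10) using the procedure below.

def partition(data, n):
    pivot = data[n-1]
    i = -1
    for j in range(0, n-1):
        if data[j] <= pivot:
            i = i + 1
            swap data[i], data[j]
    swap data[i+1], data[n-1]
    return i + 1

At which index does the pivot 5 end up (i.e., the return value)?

pivot=5, i=-1
j=0: 0≤5, i=0, swap(0,0) ⇒ [0, 2, -7, 8, -3, 9, -8, -2, 4, 5]
j=1: 2≤5, i=1, swap(1,1) ⇒ [0, 2, -7, 8, -3, 9, -8, -2, 4, 5]
j=2: -7≤5, i=2, swap(2,2) ⇒ [0, 2, -7, 8, -3, 9, -8, -2, 4, 5]
j=3: 8>5, skip
j=4: -3≤5, i=3, swap(3,4) ⇒ [0, 2, -7, -3, 8, 9, -8, -2, 4, 5]
j=5: 9>5, skip
j=6: -8≤5, i=4, swap(4,6) ⇒ [0, 2, -7, -3, -8, 9, 8, -2, 4, 5]
j=7: -2≤5, i=5, swap(5,7) ⇒ [0, 2, -7, -3, -8, -2, 8, 9, 4, 5]
j=8: 4≤5, i=6, swap(6,8) ⇒ [0, 2, -7, -3, -8, -2, 4, 9, 8, 5]
swap(7,9) ⇒ [0, 2, -7, -3, -8, -2, 4, 5, 8, 9]; return 7

7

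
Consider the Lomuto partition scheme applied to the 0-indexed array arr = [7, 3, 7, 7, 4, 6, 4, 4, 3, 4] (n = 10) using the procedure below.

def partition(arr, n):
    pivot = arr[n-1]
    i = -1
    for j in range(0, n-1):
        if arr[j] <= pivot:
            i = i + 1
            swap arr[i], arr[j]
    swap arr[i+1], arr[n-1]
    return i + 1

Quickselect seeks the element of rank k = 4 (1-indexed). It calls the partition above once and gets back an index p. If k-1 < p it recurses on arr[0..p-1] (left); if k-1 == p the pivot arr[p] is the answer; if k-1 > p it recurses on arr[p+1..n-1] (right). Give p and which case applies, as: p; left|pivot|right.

pivot=4, i=-1
j=0: 7>4, skip
j=1: 3≤4, i=0, swap(0,1) ⇒ [3, 7, 7, 7, 4, 6, 4, 4, 3, 4]
j=2: 7>4, skip
j=3: 7>4, skip
j=4: 4≤4, i=1, swap(1,4) ⇒ [3, 4, 7, 7, 7, 6, 4, 4, 3, 4]
j=5: 6>4, skip
j=6: 4≤4, i=2, swap(2,6) ⇒ [3, 4, 4, 7, 7, 6, 7, 4, 3, 4]
j=7: 4≤4, i=3, swap(3,7) ⇒ [3, 4, 4, 4, 7, 6, 7, 7, 3, 4]
j=8: 3≤4, i=4, swap(4,8) ⇒ [3, 4, 4, 4, 3, 6, 7, 7, 7, 4]
swap(5,9) ⇒ [3, 4, 4, 4, 3, 4, 7, 7, 7, 6]; return 5
p = 5; k-1 = 3 < 5 ⇒ left

5; left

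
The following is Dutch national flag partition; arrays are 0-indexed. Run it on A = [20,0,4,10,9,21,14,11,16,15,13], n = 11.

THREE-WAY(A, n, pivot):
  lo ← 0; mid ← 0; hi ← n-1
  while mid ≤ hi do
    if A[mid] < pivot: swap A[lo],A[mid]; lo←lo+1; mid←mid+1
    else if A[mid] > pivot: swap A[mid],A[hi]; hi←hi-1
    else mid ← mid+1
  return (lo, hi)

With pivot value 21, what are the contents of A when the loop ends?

pivot = 21; lo=0, mid=0, hi=10
A[mid]=20<21: swap A[0],A[0]; lo=1,mid=1 → [20,0,4,10,9,21,14,11,16,15,13]
A[mid]=0<21: swap A[1],A[1]; lo=2,mid=2 → [20,0,4,10,9,21,14,11,16,15,13]
A[mid]=4<21: swap A[2],A[2]; lo=3,mid=3 → [20,0,4,10,9,21,14,11,16,15,13]
A[mid]=10<21: swap A[3],A[3]; lo=4,mid=4 → [20,0,4,10,9,21,14,11,16,15,13]
A[mid]=9<21: swap A[4],A[4]; lo=5,mid=5 → [20,0,4,10,9,21,14,11,16,15,13]
A[mid]=21=21: mid=6
A[mid]=14<21: swap A[5],A[6]; lo=6,mid=7 → [20,0,4,10,9,14,21,11,16,15,13]
A[mid]=11<21: swap A[6],A[7]; lo=7,mid=8 → [20,0,4,10,9,14,11,21,16,15,13]
A[mid]=16<21: swap A[7],A[8]; lo=8,mid=9 → [20,0,4,10,9,14,11,16,21,15,13]
A[mid]=15<21: swap A[8],A[9]; lo=9,mid=10 → [20,0,4,10,9,14,11,16,15,21,13]
A[mid]=13<21: swap A[9],A[10]; lo=10,mid=11 → [20,0,4,10,9,14,11,16,15,13,21]
end: lo=10, hi=10; A = [20,0,4,10,9,14,11,16,15,13,21]

[20,0,4,10,9,14,11,16,15,13,21]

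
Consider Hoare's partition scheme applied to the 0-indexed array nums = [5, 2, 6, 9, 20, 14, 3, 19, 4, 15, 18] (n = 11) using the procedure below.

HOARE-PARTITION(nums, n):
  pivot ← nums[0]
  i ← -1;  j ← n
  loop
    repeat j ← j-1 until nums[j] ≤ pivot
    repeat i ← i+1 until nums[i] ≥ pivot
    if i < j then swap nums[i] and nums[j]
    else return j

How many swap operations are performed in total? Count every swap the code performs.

2

pivot=5
j stops at 8 (4), i stops at 0 (5); swap ⇒ [4, 2, 6, 9, 20, 14, 3, 19, 5, 15, 18]
j stops at 6 (3), i stops at 2 (6); swap ⇒ [4, 2, 3, 9, 20, 14, 6, 19, 5, 15, 18]
j stops at 2, i stops at 3; i≥j ⇒ return 2. nums=[4, 2, 3, 9, 20, 14, 6, 19, 5, 15, 18]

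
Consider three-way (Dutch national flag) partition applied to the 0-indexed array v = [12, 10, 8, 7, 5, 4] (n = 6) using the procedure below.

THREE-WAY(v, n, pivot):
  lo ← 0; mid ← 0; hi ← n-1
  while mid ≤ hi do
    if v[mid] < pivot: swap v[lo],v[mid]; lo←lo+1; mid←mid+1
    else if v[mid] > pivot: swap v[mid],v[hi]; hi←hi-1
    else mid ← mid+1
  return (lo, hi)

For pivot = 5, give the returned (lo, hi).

pivot = 5; lo=0, mid=0, hi=5
v[mid]=12>5: swap v[0],v[5]; hi=4 → [4, 10, 8, 7, 5, 12]
v[mid]=4<5: swap v[0],v[0]; lo=1,mid=1 → [4, 10, 8, 7, 5, 12]
v[mid]=10>5: swap v[1],v[4]; hi=3 → [4, 5, 8, 7, 10, 12]
v[mid]=5=5: mid=2
v[mid]=8>5: swap v[2],v[3]; hi=2 → [4, 5, 7, 8, 10, 12]
v[mid]=7>5: swap v[2],v[2]; hi=1 → [4, 5, 7, 8, 10, 12]
end: lo=1, hi=1; v = [4, 5, 7, 8, 10, 12]

(1, 1)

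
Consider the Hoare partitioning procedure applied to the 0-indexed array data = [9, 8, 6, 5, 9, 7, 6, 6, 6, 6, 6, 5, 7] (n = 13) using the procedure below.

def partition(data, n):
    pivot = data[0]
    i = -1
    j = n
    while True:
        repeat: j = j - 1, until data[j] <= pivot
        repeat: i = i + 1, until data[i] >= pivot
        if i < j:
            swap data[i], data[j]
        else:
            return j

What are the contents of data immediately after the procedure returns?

pivot = data[0] = 9; i = -1, j = 13
j→12 (data[12]=7≤9), i→0 (data[0]=9≥9); i<j, swap → [7, 8, 6, 5, 9, 7, 6, 6, 6, 6, 6, 5, 9]
j→11 (data[11]=5≤9), i→4 (data[4]=9≥9); i<j, swap → [7, 8, 6, 5, 5, 7, 6, 6, 6, 6, 6, 9, 9]
j→10, i→11; i≥j, return j=10. data = [7, 8, 6, 5, 5, 7, 6, 6, 6, 6, 6, 9, 9]

[7, 8, 6, 5, 5, 7, 6, 6, 6, 6, 6, 9, 9]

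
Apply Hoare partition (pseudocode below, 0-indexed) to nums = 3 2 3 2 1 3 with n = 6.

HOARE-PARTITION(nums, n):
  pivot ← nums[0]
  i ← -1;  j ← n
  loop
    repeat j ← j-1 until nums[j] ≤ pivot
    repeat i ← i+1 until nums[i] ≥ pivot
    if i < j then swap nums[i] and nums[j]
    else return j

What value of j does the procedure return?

3

pivot = nums[0] = 3; i = -1, j = 6
j→5 (nums[5]=3≤3), i→0 (nums[0]=3≥3); i<j, swap → 3 2 3 2 1 3
j→4 (nums[4]=1≤3), i→2 (nums[2]=3≥3); i<j, swap → 3 2 1 2 3 3
j→3, i→4; i≥j, return j=3. nums = 3 2 1 2 3 3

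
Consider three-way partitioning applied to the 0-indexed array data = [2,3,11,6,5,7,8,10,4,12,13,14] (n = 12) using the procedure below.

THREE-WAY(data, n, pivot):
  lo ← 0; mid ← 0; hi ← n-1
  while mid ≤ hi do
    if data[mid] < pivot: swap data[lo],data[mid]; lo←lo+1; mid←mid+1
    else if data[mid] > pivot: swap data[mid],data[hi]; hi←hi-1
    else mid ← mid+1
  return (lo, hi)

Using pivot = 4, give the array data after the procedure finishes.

lo=0 mid=0 hi=11
2<4: swap(0,0), lo=1 mid=1 ⇒ [2,3,11,6,5,7,8,10,4,12,13,14]
3<4: swap(1,1), lo=2 mid=2 ⇒ [2,3,11,6,5,7,8,10,4,12,13,14]
11>4: swap(2,11), hi=10 ⇒ [2,3,14,6,5,7,8,10,4,12,13,11]
14>4: swap(2,10), hi=9 ⇒ [2,3,13,6,5,7,8,10,4,12,14,11]
13>4: swap(2,9), hi=8 ⇒ [2,3,12,6,5,7,8,10,4,13,14,11]
12>4: swap(2,8), hi=7 ⇒ [2,3,4,6,5,7,8,10,12,13,14,11]
4=4: mid=3
6>4: swap(3,7), hi=6 ⇒ [2,3,4,10,5,7,8,6,12,13,14,11]
10>4: swap(3,6), hi=5 ⇒ [2,3,4,8,5,7,10,6,12,13,14,11]
8>4: swap(3,5), hi=4 ⇒ [2,3,4,7,5,8,10,6,12,13,14,11]
7>4: swap(3,4), hi=3 ⇒ [2,3,4,5,7,8,10,6,12,13,14,11]
5>4: swap(3,3), hi=2 ⇒ [2,3,4,5,7,8,10,6,12,13,14,11]
done. lo=2 hi=2; data=[2,3,4,5,7,8,10,6,12,13,14,11]

[2,3,4,5,7,8,10,6,12,13,14,11]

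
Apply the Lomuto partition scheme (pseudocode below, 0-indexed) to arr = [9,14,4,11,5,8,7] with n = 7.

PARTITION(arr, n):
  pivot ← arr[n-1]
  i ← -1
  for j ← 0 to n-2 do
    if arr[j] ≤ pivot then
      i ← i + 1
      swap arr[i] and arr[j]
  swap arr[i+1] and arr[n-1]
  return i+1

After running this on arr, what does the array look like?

pivot=7, i=-1
j=0: 9>7, skip
j=1: 14>7, skip
j=2: 4≤7, i=0, swap(0,2) ⇒ [4,14,9,11,5,8,7]
j=3: 11>7, skip
j=4: 5≤7, i=1, swap(1,4) ⇒ [4,5,9,11,14,8,7]
j=5: 8>7, skip
swap(2,6) ⇒ [4,5,7,11,14,8,9]; return 2

[4,5,7,11,14,8,9]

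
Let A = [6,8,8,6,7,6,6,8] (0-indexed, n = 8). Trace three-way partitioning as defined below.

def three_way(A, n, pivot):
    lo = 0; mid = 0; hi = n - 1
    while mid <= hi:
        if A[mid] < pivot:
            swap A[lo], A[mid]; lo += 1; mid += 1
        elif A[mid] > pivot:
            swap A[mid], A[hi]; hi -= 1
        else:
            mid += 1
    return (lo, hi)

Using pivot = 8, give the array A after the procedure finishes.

lo=0 mid=0 hi=7
6<8: swap(0,0), lo=1 mid=1 ⇒ [6,8,8,6,7,6,6,8]
8=8: mid=2
8=8: mid=3
6<8: swap(1,3), lo=2 mid=4 ⇒ [6,6,8,8,7,6,6,8]
7<8: swap(2,4), lo=3 mid=5 ⇒ [6,6,7,8,8,6,6,8]
6<8: swap(3,5), lo=4 mid=6 ⇒ [6,6,7,6,8,8,6,8]
6<8: swap(4,6), lo=5 mid=7 ⇒ [6,6,7,6,6,8,8,8]
8=8: mid=8
done. lo=5 hi=7; A=[6,6,7,6,6,8,8,8]

[6,6,7,6,6,8,8,8]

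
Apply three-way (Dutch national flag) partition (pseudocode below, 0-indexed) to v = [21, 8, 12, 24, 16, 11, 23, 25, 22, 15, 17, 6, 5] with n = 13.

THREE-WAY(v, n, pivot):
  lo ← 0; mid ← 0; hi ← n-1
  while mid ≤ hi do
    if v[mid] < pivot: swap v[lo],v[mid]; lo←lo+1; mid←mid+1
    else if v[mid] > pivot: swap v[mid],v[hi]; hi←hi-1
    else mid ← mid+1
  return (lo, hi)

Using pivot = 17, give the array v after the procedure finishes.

pivot = 17; lo=0, mid=0, hi=12
v[mid]=21>17: swap v[0],v[12]; hi=11 → [5, 8, 12, 24, 16, 11, 23, 25, 22, 15, 17, 6, 21]
v[mid]=5<17: swap v[0],v[0]; lo=1,mid=1 → [5, 8, 12, 24, 16, 11, 23, 25, 22, 15, 17, 6, 21]
v[mid]=8<17: swap v[1],v[1]; lo=2,mid=2 → [5, 8, 12, 24, 16, 11, 23, 25, 22, 15, 17, 6, 21]
v[mid]=12<17: swap v[2],v[2]; lo=3,mid=3 → [5, 8, 12, 24, 16, 11, 23, 25, 22, 15, 17, 6, 21]
v[mid]=24>17: swap v[3],v[11]; hi=10 → [5, 8, 12, 6, 16, 11, 23, 25, 22, 15, 17, 24, 21]
v[mid]=6<17: swap v[3],v[3]; lo=4,mid=4 → [5, 8, 12, 6, 16, 11, 23, 25, 22, 15, 17, 24, 21]
v[mid]=16<17: swap v[4],v[4]; lo=5,mid=5 → [5, 8, 12, 6, 16, 11, 23, 25, 22, 15, 17, 24, 21]
v[mid]=11<17: swap v[5],v[5]; lo=6,mid=6 → [5, 8, 12, 6, 16, 11, 23, 25, 22, 15, 17, 24, 21]
v[mid]=23>17: swap v[6],v[10]; hi=9 → [5, 8, 12, 6, 16, 11, 17, 25, 22, 15, 23, 24, 21]
v[mid]=17=17: mid=7
v[mid]=25>17: swap v[7],v[9]; hi=8 → [5, 8, 12, 6, 16, 11, 17, 15, 22, 25, 23, 24, 21]
v[mid]=15<17: swap v[6],v[7]; lo=7,mid=8 → [5, 8, 12, 6, 16, 11, 15, 17, 22, 25, 23, 24, 21]
v[mid]=22>17: swap v[8],v[8]; hi=7 → [5, 8, 12, 6, 16, 11, 15, 17, 22, 25, 23, 24, 21]
end: lo=7, hi=7; v = [5, 8, 12, 6, 16, 11, 15, 17, 22, 25, 23, 24, 21]

[5, 8, 12, 6, 16, 11, 15, 17, 22, 25, 23, 24, 21]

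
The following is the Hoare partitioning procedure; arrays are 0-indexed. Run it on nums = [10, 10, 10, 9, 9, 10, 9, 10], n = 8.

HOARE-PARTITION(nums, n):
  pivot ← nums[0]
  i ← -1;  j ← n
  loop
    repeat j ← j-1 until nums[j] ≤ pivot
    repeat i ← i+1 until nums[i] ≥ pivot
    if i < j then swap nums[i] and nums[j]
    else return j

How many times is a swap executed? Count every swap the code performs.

pivot=10
j stops at 7 (10), i stops at 0 (10); swap ⇒ [10, 10, 10, 9, 9, 10, 9, 10]
j stops at 6 (9), i stops at 1 (10); swap ⇒ [10, 9, 10, 9, 9, 10, 10, 10]
j stops at 5 (10), i stops at 2 (10); swap ⇒ [10, 9, 10, 9, 9, 10, 10, 10]
j stops at 4, i stops at 5; i≥j ⇒ return 4. nums=[10, 9, 10, 9, 9, 10, 10, 10]

3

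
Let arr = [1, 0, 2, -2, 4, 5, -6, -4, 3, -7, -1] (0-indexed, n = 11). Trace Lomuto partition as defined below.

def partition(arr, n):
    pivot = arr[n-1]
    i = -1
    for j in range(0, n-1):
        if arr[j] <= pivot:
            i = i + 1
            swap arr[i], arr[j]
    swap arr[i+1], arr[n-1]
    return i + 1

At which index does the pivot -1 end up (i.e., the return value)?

pivot = arr[10] = -1; i = -1
j=0: arr[0]=1 > -1 → no swap
j=1: arr[1]=0 > -1 → no swap
j=2: arr[2]=2 > -1 → no swap
j=3: arr[3]=-2 ≤ -1 → i=0, swap arr[0],arr[3] → [-2, 0, 2, 1, 4, 5, -6, -4, 3, -7, -1]
j=4: arr[4]=4 > -1 → no swap
j=5: arr[5]=5 > -1 → no swap
j=6: arr[6]=-6 ≤ -1 → i=1, swap arr[1],arr[6] → [-2, -6, 2, 1, 4, 5, 0, -4, 3, -7, -1]
j=7: arr[7]=-4 ≤ -1 → i=2, swap arr[2],arr[7] → [-2, -6, -4, 1, 4, 5, 0, 2, 3, -7, -1]
j=8: arr[8]=3 > -1 → no swap
j=9: arr[9]=-7 ≤ -1 → i=3, swap arr[3],arr[9] → [-2, -6, -4, -7, 4, 5, 0, 2, 3, 1, -1]
final swap arr[4],arr[10] → [-2, -6, -4, -7, -1, 5, 0, 2, 3, 1, 4]; return 4

4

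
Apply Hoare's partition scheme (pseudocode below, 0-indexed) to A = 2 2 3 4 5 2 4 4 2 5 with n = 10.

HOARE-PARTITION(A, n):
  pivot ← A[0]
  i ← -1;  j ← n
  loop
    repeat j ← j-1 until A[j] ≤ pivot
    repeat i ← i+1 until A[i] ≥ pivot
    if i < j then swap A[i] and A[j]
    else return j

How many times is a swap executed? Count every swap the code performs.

pivot = A[0] = 2; i = -1, j = 10
j→8 (A[8]=2≤2), i→0 (A[0]=2≥2); i<j, swap → 2 2 3 4 5 2 4 4 2 5
j→5 (A[5]=2≤2), i→1 (A[1]=2≥2); i<j, swap → 2 2 3 4 5 2 4 4 2 5
j→1, i→2; i≥j, return j=1. A = 2 2 3 4 5 2 4 4 2 5

2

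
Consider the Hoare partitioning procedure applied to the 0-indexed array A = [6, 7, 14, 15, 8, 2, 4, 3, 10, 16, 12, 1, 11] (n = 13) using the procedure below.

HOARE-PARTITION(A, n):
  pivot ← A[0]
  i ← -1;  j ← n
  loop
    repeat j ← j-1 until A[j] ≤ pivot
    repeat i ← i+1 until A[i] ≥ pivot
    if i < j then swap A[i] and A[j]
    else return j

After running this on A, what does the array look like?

pivot = A[0] = 6; i = -1, j = 13
j→11 (A[11]=1≤6), i→0 (A[0]=6≥6); i<j, swap → [1, 7, 14, 15, 8, 2, 4, 3, 10, 16, 12, 6, 11]
j→7 (A[7]=3≤6), i→1 (A[1]=7≥6); i<j, swap → [1, 3, 14, 15, 8, 2, 4, 7, 10, 16, 12, 6, 11]
j→6 (A[6]=4≤6), i→2 (A[2]=14≥6); i<j, swap → [1, 3, 4, 15, 8, 2, 14, 7, 10, 16, 12, 6, 11]
j→5 (A[5]=2≤6), i→3 (A[3]=15≥6); i<j, swap → [1, 3, 4, 2, 8, 15, 14, 7, 10, 16, 12, 6, 11]
j→3, i→4; i≥j, return j=3. A = [1, 3, 4, 2, 8, 15, 14, 7, 10, 16, 12, 6, 11]

[1, 3, 4, 2, 8, 15, 14, 7, 10, 16, 12, 6, 11]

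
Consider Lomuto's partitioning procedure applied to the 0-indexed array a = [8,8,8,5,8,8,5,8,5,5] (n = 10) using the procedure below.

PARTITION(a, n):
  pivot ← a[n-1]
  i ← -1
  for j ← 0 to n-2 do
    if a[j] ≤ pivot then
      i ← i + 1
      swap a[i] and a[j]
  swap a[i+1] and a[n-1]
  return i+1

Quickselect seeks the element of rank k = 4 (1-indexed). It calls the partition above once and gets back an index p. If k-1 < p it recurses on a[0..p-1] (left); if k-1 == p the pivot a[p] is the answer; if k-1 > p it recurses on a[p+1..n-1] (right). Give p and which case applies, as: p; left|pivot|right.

pivot = a[9] = 5; i = -1
j=0: a[0]=8 > 5 → no swap
j=1: a[1]=8 > 5 → no swap
j=2: a[2]=8 > 5 → no swap
j=3: a[3]=5 ≤ 5 → i=0, swap a[0],a[3] → [5,8,8,8,8,8,5,8,5,5]
j=4: a[4]=8 > 5 → no swap
j=5: a[5]=8 > 5 → no swap
j=6: a[6]=5 ≤ 5 → i=1, swap a[1],a[6] → [5,5,8,8,8,8,8,8,5,5]
j=7: a[7]=8 > 5 → no swap
j=8: a[8]=5 ≤ 5 → i=2, swap a[2],a[8] → [5,5,5,8,8,8,8,8,8,5]
final swap a[3],a[9] → [5,5,5,5,8,8,8,8,8,8]; return 3
p = 3; k-1 = 3 == 3 ⇒ pivot

3; pivot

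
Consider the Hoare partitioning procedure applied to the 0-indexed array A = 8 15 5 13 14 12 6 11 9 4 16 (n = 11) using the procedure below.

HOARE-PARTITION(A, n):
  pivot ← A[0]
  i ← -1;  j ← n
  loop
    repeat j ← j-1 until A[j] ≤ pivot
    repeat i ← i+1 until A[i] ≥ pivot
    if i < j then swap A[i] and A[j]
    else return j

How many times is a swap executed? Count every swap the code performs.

pivot = A[0] = 8; i = -1, j = 11
j→9 (A[9]=4≤8), i→0 (A[0]=8≥8); i<j, swap → 4 15 5 13 14 12 6 11 9 8 16
j→6 (A[6]=6≤8), i→1 (A[1]=15≥8); i<j, swap → 4 6 5 13 14 12 15 11 9 8 16
j→2, i→3; i≥j, return j=2. A = 4 6 5 13 14 12 15 11 9 8 16

2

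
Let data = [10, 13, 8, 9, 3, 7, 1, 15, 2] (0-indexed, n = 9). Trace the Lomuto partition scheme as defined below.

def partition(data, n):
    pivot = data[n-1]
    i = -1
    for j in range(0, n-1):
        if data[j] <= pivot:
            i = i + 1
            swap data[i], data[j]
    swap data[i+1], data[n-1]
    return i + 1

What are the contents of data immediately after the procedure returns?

[1, 2, 8, 9, 3, 7, 10, 15, 13]

pivot = data[8] = 2; i = -1
j=0: data[0]=10 > 2 → no swap
j=1: data[1]=13 > 2 → no swap
j=2: data[2]=8 > 2 → no swap
j=3: data[3]=9 > 2 → no swap
j=4: data[4]=3 > 2 → no swap
j=5: data[5]=7 > 2 → no swap
j=6: data[6]=1 ≤ 2 → i=0, swap data[0],data[6] → [1, 13, 8, 9, 3, 7, 10, 15, 2]
j=7: data[7]=15 > 2 → no swap
final swap data[1],data[8] → [1, 2, 8, 9, 3, 7, 10, 15, 13]; return 1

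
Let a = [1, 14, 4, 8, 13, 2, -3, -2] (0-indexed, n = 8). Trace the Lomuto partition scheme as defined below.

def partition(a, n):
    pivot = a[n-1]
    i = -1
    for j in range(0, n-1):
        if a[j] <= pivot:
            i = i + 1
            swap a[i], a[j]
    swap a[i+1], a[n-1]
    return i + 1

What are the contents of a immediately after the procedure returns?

pivot=-2, i=-1
j=0: 1>-2, skip
j=1: 14>-2, skip
j=2: 4>-2, skip
j=3: 8>-2, skip
j=4: 13>-2, skip
j=5: 2>-2, skip
j=6: -3≤-2, i=0, swap(0,6) ⇒ [-3, 14, 4, 8, 13, 2, 1, -2]
swap(1,7) ⇒ [-3, -2, 4, 8, 13, 2, 1, 14]; return 1

[-3, -2, 4, 8, 13, 2, 1, 14]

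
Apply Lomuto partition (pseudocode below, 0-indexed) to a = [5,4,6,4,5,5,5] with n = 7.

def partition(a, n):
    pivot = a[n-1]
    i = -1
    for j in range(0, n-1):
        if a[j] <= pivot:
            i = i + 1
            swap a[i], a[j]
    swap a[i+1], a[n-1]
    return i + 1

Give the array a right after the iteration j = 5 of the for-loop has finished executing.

pivot=5, i=-1
j=0: 5≤5, i=0, swap(0,0) ⇒ [5,4,6,4,5,5,5]
j=1: 4≤5, i=1, swap(1,1) ⇒ [5,4,6,4,5,5,5]
j=2: 6>5, skip
j=3: 4≤5, i=2, swap(2,3) ⇒ [5,4,4,6,5,5,5]
j=4: 5≤5, i=3, swap(3,4) ⇒ [5,4,4,5,6,5,5]
j=5: 5≤5, i=4, swap(4,5) ⇒ [5,4,4,5,5,6,5]
(after j=5) a = [5,4,4,5,5,6,5]

[5,4,4,5,5,6,5]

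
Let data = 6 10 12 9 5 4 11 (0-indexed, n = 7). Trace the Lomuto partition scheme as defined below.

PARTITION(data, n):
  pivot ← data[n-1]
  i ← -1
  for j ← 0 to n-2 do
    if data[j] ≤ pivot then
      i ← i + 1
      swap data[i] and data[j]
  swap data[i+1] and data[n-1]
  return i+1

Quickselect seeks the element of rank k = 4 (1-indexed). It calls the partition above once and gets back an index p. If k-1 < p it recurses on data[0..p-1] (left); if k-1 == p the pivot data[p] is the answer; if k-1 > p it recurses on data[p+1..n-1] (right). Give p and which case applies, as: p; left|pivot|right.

pivot = data[6] = 11; i = -1
j=0: data[0]=6 ≤ 11 → i=0, swap data[0],data[0] (no change) → 6 10 12 9 5 4 11
j=1: data[1]=10 ≤ 11 → i=1, swap data[1],data[1] (no change) → 6 10 12 9 5 4 11
j=2: data[2]=12 > 11 → no swap
j=3: data[3]=9 ≤ 11 → i=2, swap data[2],data[3] → 6 10 9 12 5 4 11
j=4: data[4]=5 ≤ 11 → i=3, swap data[3],data[4] → 6 10 9 5 12 4 11
j=5: data[5]=4 ≤ 11 → i=4, swap data[4],data[5] → 6 10 9 5 4 12 11
final swap data[5],data[6] → 6 10 9 5 4 11 12; return 5
p = 5; k-1 = 3 < 5 ⇒ left

5; left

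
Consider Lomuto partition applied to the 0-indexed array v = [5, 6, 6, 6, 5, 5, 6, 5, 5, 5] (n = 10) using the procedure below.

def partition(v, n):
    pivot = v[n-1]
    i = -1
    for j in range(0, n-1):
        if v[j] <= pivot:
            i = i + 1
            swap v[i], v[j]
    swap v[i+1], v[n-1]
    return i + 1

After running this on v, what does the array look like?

[5, 5, 5, 5, 5, 5, 6, 6, 6, 6]

pivot = v[9] = 5; i = -1
j=0: v[0]=5 ≤ 5 → i=0, swap v[0],v[0] (no change) → [5, 6, 6, 6, 5, 5, 6, 5, 5, 5]
j=1: v[1]=6 > 5 → no swap
j=2: v[2]=6 > 5 → no swap
j=3: v[3]=6 > 5 → no swap
j=4: v[4]=5 ≤ 5 → i=1, swap v[1],v[4] → [5, 5, 6, 6, 6, 5, 6, 5, 5, 5]
j=5: v[5]=5 ≤ 5 → i=2, swap v[2],v[5] → [5, 5, 5, 6, 6, 6, 6, 5, 5, 5]
j=6: v[6]=6 > 5 → no swap
j=7: v[7]=5 ≤ 5 → i=3, swap v[3],v[7] → [5, 5, 5, 5, 6, 6, 6, 6, 5, 5]
j=8: v[8]=5 ≤ 5 → i=4, swap v[4],v[8] → [5, 5, 5, 5, 5, 6, 6, 6, 6, 5]
final swap v[5],v[9] → [5, 5, 5, 5, 5, 5, 6, 6, 6, 6]; return 5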